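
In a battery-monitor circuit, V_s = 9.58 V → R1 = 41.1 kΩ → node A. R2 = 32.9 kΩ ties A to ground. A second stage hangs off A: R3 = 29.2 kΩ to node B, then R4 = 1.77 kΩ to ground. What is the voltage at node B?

Node A sees R2 in parallel with the series input of stage 2, R3 + R4 = 30.97 kΩ.
R2 ‖ (R3+R4) = 15.95 kΩ.
So V_A = 9.58 × 0.2796 = 2.679 V.
Then the unloaded second divider: V_B = V_A × R4/(R3+R4) = 2.679 × 0.05715 = 0.1531 V.

V_B ≈ 0.153 V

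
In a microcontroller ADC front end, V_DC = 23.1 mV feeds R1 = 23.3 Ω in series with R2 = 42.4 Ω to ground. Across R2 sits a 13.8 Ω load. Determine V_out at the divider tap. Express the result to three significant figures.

V_out ≈ 7.13 mV

First combine the lower leg with the load: R2 ‖ R_L = 10.41 Ω.
Voltage divider with the loaded lower leg: V_out = 23.1 × 10.41/(23.3 + 10.41) = 23.1 × 0.3088 = 7.134 mV.
(Unloaded it would be 14.9 mV; the load pulls it down.)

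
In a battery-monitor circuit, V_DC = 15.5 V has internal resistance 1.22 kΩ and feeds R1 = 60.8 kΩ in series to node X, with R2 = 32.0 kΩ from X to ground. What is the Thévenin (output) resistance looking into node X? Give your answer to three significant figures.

R_th ≈ 21.1 kΩ

R1' = 1.22 + 60.8 = 62.02 kΩ (source resistance + R1).
With V_DC suppressed (replaced by a short), R_th = R1' ‖ R2 = (62.02 × 32.0)/(62.02 + 32.0) = 21.11 kΩ.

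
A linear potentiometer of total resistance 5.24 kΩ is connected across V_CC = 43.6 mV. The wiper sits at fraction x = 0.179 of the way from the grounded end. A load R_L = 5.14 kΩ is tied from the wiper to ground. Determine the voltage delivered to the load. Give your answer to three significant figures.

V_out ≈ 6.79 mV

The pot divides into 4.302 kΩ above the wiper and 0.9380 kΩ below.
(x·R_p) ‖ R_L = 0.7932 kΩ.
Then V_out = V_CC · 0.7932/(4.302 + 0.7932) = 6.788 mV.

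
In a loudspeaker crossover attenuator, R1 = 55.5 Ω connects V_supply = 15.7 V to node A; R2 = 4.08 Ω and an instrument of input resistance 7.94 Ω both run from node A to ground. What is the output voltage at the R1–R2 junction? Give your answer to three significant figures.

V_out ≈ 0.727 V

The load sits in parallel with R2, giving an effective lower resistance R2' = R2·R_L/(R2+R_L) = 2.695 Ω.
Now apply the divider: V_out = 15.7 × 0.04631 = 0.7271 V.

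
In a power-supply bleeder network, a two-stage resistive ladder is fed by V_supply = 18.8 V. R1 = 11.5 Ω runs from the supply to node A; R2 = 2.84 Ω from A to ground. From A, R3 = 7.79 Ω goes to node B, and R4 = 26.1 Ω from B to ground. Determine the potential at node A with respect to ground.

The second stage (R3 + R4 = 33.89 Ω) loads node A in parallel with R2.
R2 ‖ (R3+R4) = 2.620 Ω.
So V_A = 18.8 × 0.1856 = 3.489 V.

V_A ≈ 3.49 V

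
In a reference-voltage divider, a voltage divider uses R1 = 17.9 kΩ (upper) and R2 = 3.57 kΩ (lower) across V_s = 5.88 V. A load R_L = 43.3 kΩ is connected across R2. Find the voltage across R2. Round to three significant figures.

The load sits in parallel with R2, giving an effective lower resistance R2' = R2·R_L/(R2+R_L) = 3.298 kΩ.
Voltage divider with the loaded lower leg: V_out = 5.88 × 3.298/(17.9 + 3.298) = 5.88 × 0.1556 = 0.9148 V.

V_out ≈ 0.915 V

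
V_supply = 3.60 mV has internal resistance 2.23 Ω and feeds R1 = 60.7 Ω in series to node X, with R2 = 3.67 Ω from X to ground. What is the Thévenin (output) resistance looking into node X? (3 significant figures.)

R_th ≈ 3.47 Ω

R1' = 2.23 + 60.7 = 62.93 Ω (source resistance + R1).
Looking into X with the source shorted: R_th = R1'·R2/(R1'+R2) = 62.93 × 3.67/66.60 = 3.468 Ω.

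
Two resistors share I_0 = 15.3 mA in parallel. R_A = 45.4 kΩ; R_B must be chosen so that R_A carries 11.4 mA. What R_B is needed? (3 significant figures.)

Two-branch current divider: I_A = I_0 · R_B/(R_A + R_B).
11.4/15.3 = R_B/(R_A + R_B) → R_B = R_A · (0.7451)/(1 − 0.7451) = 45.4 × 2.923 = 132.7 kΩ.

R_B ≈ 133 kΩ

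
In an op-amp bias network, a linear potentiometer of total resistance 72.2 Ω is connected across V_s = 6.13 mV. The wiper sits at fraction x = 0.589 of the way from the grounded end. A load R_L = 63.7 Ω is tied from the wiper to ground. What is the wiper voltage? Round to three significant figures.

Split the track: R_lower = x·R_p = 42.53 Ω, R_upper = (1−x)·R_p = 29.67 Ω.
Lower segment in parallel with the load: 42.53 ‖ 63.7 = 25.50 Ω.
Then V_out = V_s · 25.50/(29.67 + 25.50) = 2.833 mV.
(Unloaded: V_out = x·V_s = 3.61 mV.)

V_out ≈ 2.83 mV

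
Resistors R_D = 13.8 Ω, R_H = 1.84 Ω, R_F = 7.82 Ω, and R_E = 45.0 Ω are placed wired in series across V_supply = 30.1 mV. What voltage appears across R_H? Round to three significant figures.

Total series resistance ΣR = 13.8 + 1.84 + 7.82 + 45.0 = 68.46 Ω.
Voltage divider: V = V_supply · (1.840 / 68.46) = 30.1 × 0.02688 = 0.8090 mV.

V ≈ 0.809 mV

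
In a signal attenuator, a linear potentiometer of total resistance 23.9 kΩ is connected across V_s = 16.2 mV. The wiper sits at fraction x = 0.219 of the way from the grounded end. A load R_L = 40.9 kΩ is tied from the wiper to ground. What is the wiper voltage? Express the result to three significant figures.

V_out ≈ 3.23 mV

Lower segment x·R_p = 5.234 kΩ; upper segment (1−x)·R_p = 18.67 kΩ.
R_L loads the lower segment: effective lower R = 4.640 kΩ.
V_out = 16.2 × 4.640/(18.67 + 4.640) = 3.225 mV.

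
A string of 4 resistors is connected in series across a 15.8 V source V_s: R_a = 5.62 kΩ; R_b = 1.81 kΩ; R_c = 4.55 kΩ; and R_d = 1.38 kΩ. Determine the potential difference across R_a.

Series total: ΣR = 5.62 + 1.81 + 4.55 + 1.38 = 13.36 kΩ.
Voltage divider: V = V_s · (5.620 / 13.36) = 15.8 × 0.4207 = 6.646 V.

V ≈ 6.65 V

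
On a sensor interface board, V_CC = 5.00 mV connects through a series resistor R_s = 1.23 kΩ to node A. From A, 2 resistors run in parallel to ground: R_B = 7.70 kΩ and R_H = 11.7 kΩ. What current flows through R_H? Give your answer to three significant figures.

I ≈ 0.338 µA

Parallel bank: R_p = 1/(1/7.70 + 1/11.7) = 4.644 kΩ.
Node voltage V_A = V_CC · R_p/(R_s + R_p) = 5.00 × 0.7906 = 3.953 mV.
Branch current I = V_A/R_H = 3.953/11.7 = 0.3379 µA.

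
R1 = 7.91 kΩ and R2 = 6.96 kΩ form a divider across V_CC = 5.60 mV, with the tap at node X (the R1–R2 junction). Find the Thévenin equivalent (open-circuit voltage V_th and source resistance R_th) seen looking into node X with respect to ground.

Open-circuit (no load on X): V_th = V_CC · R2/(R1 + R2) = 5.60 × 6.96/(7.910 + 6.96) = 2.621 mV.
Looking into X with the source shorted: R_th = R1·R2/(R1+R2) = 7.910 × 6.96/14.87 = 3.702 kΩ.

V_th ≈ 2.62 mV, R_th ≈ 3.70 kΩ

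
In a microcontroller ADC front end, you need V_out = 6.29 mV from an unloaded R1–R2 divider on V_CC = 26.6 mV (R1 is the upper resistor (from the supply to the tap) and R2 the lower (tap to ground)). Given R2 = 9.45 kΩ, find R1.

R1 ≈ 30.5 kΩ

The divider ratio is R2/(R1+R2) = 6.29/26.6 = 0.2365.
Rearranging, R1 = R2·(1−k)/k = 9.45 × 3.229 = 30.51 kΩ.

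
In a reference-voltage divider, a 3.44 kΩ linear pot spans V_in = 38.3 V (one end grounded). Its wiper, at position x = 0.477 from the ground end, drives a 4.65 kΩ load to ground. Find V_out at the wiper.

The pot divides into 1.799 kΩ above the wiper and 1.641 kΩ below.
Lower segment in parallel with the load: 1.641 ‖ 4.65 = 1.213 kΩ.
V_out = 38.3 × 1.213/(1.799 + 1.213) = 15.42 V.

V_out ≈ 15.4 V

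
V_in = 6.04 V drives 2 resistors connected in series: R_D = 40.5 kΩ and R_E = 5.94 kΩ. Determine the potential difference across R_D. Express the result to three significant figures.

ΣR = 40.5 + 5.94 = 46.44 kΩ.
V = V_in · R/ΣR = 6.04 × 0.8721 = 5.267 V.

V ≈ 5.27 V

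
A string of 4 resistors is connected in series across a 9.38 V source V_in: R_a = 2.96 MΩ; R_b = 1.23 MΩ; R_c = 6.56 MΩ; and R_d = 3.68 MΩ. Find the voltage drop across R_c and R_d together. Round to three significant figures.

V ≈ 6.66 V

Series total: ΣR = 2.96 + 1.23 + 6.56 + 3.68 = 14.43 MΩ.
R_{R_c..R_d} = 6.56 + 3.68 = 10.24 MΩ.
Voltage divider: V = V_in · (10.24 / 14.43) = 9.38 × 0.7096 = 6.656 V.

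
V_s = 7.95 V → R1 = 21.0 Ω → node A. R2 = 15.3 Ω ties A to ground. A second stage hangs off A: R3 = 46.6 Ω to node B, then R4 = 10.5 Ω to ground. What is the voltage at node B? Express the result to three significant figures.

V_B ≈ 0.533 V

The second stage (R3 + R4 = 57.10 Ω) loads node A in parallel with R2.
Effective lower resistance at A: R2 ‖ 57.10 = 12.07 Ω.
So V_A = 7.95 × 0.3649 = 2.901 V.
Then the unloaded second divider: V_B = V_A × R4/(R3+R4) = 2.901 × 0.1839 = 0.5335 V.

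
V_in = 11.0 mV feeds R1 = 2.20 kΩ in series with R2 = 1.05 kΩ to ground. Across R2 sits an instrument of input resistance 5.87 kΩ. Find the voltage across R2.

V_out ≈ 3.17 mV

R2 ‖ R_L = (1.05 × 5.87)/(1.05 + 5.87) = 0.8907 kΩ.
Voltage divider with the loaded lower leg: V_out = 11.0 × 0.8907/(2.20 + 0.8907) = 11.0 × 0.2882 = 3.170 mV.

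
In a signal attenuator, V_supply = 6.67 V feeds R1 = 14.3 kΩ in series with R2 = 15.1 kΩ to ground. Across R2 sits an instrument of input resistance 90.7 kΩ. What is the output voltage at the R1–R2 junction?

V_out ≈ 3.17 V

R2 ‖ R_L = (15.1 × 90.7)/(15.1 + 90.7) = 12.94 kΩ.
Then V_out = V_supply · R2'/(R1 + R2') = 6.67 × 12.94/27.24 = 3.169 V.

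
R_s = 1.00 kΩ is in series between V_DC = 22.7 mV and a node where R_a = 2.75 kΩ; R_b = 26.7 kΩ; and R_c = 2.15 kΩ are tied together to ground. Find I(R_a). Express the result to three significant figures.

Parallel bank: R_p = 1/(1/2.75 + 1/26.7 + 1/2.15) = 1.154 kΩ.
V_A = 22.7 × 1.154/2.154 = 12.16 mV.
I(R_a) = V_A / R_a = 12.16/2.75 = 4.423 µA.

I ≈ 4.42 µA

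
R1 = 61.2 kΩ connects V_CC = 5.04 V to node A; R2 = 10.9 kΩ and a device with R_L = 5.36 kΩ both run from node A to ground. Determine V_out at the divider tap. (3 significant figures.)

V_out ≈ 0.279 V

First combine the lower leg with the load: R2 ‖ R_L = 3.593 kΩ.
Then V_out = V_CC · R2'/(R1 + R2') = 5.04 × 3.593/64.79 = 0.2795 V.
(Unloaded it would be 0.762 V; the load pulls it down.)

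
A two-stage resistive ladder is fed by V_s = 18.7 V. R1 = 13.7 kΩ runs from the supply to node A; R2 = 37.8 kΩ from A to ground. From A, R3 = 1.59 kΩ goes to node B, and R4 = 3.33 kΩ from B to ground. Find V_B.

Node A sees R2 in parallel with the series input of stage 2, R3 + R4 = 4.920 kΩ.
R2 ‖ (R3+R4) = 4.353 kΩ.
First divider: V_A = V_s · 4.353/(13.7 + 4.353) = 4.509 V.
Then the unloaded second divider: V_B = V_A × R4/(R3+R4) = 4.509 × 0.6768 = 3.052 V.

V_B ≈ 3.05 V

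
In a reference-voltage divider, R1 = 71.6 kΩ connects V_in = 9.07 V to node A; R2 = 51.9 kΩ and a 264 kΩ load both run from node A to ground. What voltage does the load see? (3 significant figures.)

First combine the lower leg with the load: R2 ‖ R_L = 43.37 kΩ.
Now apply the divider: V_out = 9.07 × 0.3772 = 3.422 V.
(Unloaded it would be 3.81 V; the load pulls it down.)

V_out ≈ 3.42 V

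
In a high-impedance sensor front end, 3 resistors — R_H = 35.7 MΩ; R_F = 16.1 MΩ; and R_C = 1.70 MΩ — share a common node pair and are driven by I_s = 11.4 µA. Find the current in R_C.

I ≈ 9.89 µA

ΣG = 1/35.7 + 1/16.1 + 1/1.70 = 0.6784.
By the current-divider rule, I = I_s · G_k/ΣG = 11.4 × 0.8671 = 9.885 µA.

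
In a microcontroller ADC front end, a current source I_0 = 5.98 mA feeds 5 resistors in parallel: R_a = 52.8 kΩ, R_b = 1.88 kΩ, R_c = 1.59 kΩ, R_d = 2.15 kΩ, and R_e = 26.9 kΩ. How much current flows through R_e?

Total conductance ΣG = 1/52.8 + 1/1.88 + 1/1.59 + 1/2.15 + 1/26.9 = 1.682 (units of 1/kΩ).
R_e takes the fraction G_k/ΣG = 0.03717/1.682 = 0.02210, so I = 5.98 × 0.02210 = 0.1322 mA.

I ≈ 0.132 mA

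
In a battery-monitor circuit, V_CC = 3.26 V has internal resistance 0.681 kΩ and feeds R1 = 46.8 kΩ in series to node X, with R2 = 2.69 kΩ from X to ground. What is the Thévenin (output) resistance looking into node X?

R1' = 0.681 + 46.8 = 47.48 kΩ (source resistance + R1).
Looking into X with the source shorted: R_th = R1'·R2/(R1'+R2) = 47.48 × 2.69/50.17 = 2.546 kΩ.

R_th ≈ 2.55 kΩ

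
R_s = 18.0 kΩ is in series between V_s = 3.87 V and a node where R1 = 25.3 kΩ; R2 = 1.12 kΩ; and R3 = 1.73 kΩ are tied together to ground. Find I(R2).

Parallel bank: R_p = 1/(1/25.3 + 1/1.12 + 1/1.73) = 0.6621 kΩ.
Node voltage V_A = V_s · R_p/(R_s + R_p) = 3.87 × 0.03548 = 0.1373 V.
Branch current I = V_A/R2 = 0.1373/1.12 = 0.1226 mA.

I ≈ 0.123 mA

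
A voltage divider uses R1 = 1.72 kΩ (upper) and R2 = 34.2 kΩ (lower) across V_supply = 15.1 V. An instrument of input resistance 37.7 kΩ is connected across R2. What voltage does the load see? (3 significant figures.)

The load sits in parallel with R2, giving an effective lower resistance R2' = R2·R_L/(R2+R_L) = 17.93 kΩ.
Voltage divider with the loaded lower leg: V_out = 15.1 × 17.93/(1.72 + 17.93) = 15.1 × 0.9125 = 13.78 V.

V_out ≈ 13.8 V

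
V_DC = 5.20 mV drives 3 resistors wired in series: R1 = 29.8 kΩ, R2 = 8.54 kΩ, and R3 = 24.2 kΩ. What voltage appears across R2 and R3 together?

V ≈ 2.72 mV

Total series resistance ΣR = 29.8 + 8.54 + 24.2 = 62.54 kΩ.
R_{R2..R3} = 8.54 + 24.2 = 32.74 kΩ.
V = V_DC · R/ΣR = 5.20 × 0.5235 = 2.722 mV.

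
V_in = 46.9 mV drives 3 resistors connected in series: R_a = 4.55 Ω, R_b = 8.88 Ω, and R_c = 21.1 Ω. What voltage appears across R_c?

V ≈ 28.7 mV

Series total: ΣR = 4.55 + 8.88 + 21.1 = 34.53 Ω.
Voltage divider: V = V_in · (21.10 / 34.53) = 46.9 × 0.6111 = 28.66 mV.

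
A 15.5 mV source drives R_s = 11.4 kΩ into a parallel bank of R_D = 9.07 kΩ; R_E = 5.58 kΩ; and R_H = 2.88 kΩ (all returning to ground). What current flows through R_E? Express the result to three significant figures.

I ≈ 0.336 µA

Parallel bank: R_p = 1/(1/9.07 + 1/5.58 + 1/2.88) = 1.571 kΩ.
V_A by voltage divider: V_A = 15.5 × 1.571/(11.4 + 1.571) = 1.877 mV.
Branch current I = V_A/R_E = 1.877/5.58 = 0.3364 µA.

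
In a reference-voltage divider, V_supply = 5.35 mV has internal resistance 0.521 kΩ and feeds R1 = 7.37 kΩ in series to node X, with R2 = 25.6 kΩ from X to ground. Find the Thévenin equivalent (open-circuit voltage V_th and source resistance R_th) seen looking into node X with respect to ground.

R1' = 0.521 + 7.37 = 7.891 kΩ (source resistance + R1).
V_th is the unloaded tap voltage: V_supply · R2/(R1'+R2) = 5.35 × 0.7644 = 4.089 mV.
Looking into X with the source shorted: R_th = R1'·R2/(R1'+R2) = 7.891 × 25.6/33.49 = 6.032 kΩ.

V_th ≈ 4.09 mV, R_th ≈ 6.03 kΩ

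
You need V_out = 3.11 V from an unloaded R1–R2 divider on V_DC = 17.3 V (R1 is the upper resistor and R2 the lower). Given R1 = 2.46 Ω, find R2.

R2 ≈ 0.539 Ω

V_out/V_DC = R2/(R1+R2) = 0.1798.
Rearranging, R2 = R1·k/(1−k) = 2.46 × 0.2192 = 0.5392 Ω.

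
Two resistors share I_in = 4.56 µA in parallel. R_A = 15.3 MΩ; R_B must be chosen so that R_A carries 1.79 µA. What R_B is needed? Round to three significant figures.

In a two-way split, I_A/I_in = R_B/(R_A + R_B).
1.79/4.56 = R_B/(R_A + R_B) → R_B = R_A · (0.3925)/(1 − 0.3925) = 15.3 × 0.6462 = 9.887 MΩ.

R_B ≈ 9.89 MΩ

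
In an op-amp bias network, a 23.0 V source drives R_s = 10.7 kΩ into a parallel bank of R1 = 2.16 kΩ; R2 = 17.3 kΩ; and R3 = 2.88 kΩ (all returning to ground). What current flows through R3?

Parallel bank: R_p = 1/(1/2.16 + 1/17.3 + 1/2.88) = 1.152 kΩ.
V_A = 23.0 × 1.152/11.85 = 2.236 V.
Branch current I = V_A/R3 = 2.236/2.88 = 0.7763 mA.

I ≈ 0.776 mA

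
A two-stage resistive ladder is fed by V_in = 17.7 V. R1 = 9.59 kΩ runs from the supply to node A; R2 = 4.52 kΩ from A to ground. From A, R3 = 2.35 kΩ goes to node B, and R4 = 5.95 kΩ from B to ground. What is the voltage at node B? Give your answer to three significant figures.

Node A sees R2 in parallel with the series input of stage 2, R3 + R4 = 8.300 kΩ.
Effective lower resistance at A: R2 ‖ 8.300 = 2.926 kΩ.
First divider: V_A = V_in · 2.926/(9.59 + 2.926) = 4.138 V.
V_B = V_A × 0.7169 = 2.967 V.

V_B ≈ 2.97 V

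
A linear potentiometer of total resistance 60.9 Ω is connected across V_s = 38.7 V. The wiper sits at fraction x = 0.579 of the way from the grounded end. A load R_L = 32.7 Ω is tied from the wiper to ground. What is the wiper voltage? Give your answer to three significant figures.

The pot divides into 25.64 Ω above the wiper and 35.26 Ω below.
R_L loads the lower segment: effective lower R = 16.97 Ω.
Then V_out = V_s · 16.97/(25.64 + 16.97) = 15.41 V.

V_out ≈ 15.4 V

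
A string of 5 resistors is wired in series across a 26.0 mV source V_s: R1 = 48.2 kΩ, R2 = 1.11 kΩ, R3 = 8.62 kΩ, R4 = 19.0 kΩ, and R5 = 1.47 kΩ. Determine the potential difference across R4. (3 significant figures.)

V ≈ 6.30 mV

Total series resistance ΣR = 48.2 + 1.11 + 8.62 + 19.0 + 1.47 = 78.40 kΩ.
By the voltage-divider rule, V = 26.0 × 19.00/78.40 = 6.301 mV.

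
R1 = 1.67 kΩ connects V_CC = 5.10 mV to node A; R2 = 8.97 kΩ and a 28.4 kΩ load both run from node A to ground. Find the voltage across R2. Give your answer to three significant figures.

R2 ‖ R_L = (8.97 × 28.4)/(8.97 + 28.4) = 6.817 kΩ.
Now apply the divider: V_out = 5.10 × 0.8032 = 4.096 mV.

V_out ≈ 4.10 mV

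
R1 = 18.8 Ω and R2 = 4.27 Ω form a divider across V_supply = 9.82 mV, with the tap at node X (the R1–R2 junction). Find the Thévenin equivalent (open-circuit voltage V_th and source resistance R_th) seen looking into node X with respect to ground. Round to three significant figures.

V_th is the unloaded tap voltage: V_supply · R2/(R1+R2) = 9.82 × 0.1851 = 1.818 mV.
Looking into X with the source shorted: R_th = R1·R2/(R1+R2) = 18.80 × 4.27/23.07 = 3.480 Ω.

V_th ≈ 1.82 mV, R_th ≈ 3.48 Ω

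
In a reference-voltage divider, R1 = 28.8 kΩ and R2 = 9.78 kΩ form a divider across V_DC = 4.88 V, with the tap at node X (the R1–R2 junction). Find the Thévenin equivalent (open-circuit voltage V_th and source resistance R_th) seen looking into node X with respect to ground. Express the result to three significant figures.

V_th ≈ 1.24 V, R_th ≈ 7.30 kΩ

Open-circuit (no load on X): V_th = V_DC · R2/(R1 + R2) = 4.88 × 9.78/(28.80 + 9.78) = 1.237 V.
With V_DC suppressed (replaced by a short), R_th = R1 ‖ R2 = (28.80 × 9.78)/(28.80 + 9.78) = 7.301 kΩ.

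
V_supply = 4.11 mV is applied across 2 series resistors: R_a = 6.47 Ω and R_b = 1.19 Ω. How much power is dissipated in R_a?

P ≈ 1.86 µW

ΣR = 7.660 Ω → I = 4.11/7.660 = 0.5366 mA.
P(R_a) = I²·R_a = (0.5366)² × 6.47 = 1.863 µW.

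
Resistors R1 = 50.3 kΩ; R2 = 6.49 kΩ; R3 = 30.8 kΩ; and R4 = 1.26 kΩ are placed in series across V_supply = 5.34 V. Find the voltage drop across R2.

V ≈ 0.390 V

ΣR = 50.3 + 6.49 + 30.8 + 1.26 = 88.85 kΩ.
By the voltage-divider rule, V = 5.34 × 6.490/88.85 = 0.3901 V.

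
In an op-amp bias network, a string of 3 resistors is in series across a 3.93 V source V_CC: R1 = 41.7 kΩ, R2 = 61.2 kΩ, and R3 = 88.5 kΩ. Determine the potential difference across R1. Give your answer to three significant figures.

Series total: ΣR = 41.7 + 61.2 + 88.5 = 191.4 kΩ.
Voltage divider: V = V_CC · (41.70 / 191.4) = 3.93 × 0.2179 = 0.8562 V.

V ≈ 0.856 V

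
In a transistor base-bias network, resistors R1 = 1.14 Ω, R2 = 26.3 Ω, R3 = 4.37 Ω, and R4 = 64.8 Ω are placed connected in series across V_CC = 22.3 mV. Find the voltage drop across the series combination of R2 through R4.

ΣR = 1.14 + 26.3 + 4.37 + 64.8 = 96.61 Ω.
R_{R2..R4} = 26.3 + 4.37 + 64.8 = 95.47 Ω.
By the voltage-divider rule, V = 22.3 × 95.47/96.61 = 22.04 mV.

V ≈ 22.0 mV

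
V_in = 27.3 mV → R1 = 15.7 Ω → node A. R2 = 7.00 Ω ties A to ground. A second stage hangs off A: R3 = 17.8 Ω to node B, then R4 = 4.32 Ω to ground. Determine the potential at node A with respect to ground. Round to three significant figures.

Looking into the second stage from A: R3 + R4 = 22.12 Ω appears in parallel with R2.
Effective lower resistance at A: R2 ‖ 22.12 = 5.317 Ω.
V_A = 27.3 × 5.317/(15.7 + 5.317) = 6.907 mV.

V_A ≈ 6.91 mV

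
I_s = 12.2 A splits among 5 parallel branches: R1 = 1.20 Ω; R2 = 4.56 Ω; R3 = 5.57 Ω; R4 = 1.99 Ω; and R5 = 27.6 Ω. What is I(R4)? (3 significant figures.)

I ≈ 3.46 A

Total conductance ΣG = 1/1.20 + 1/4.56 + 1/5.57 + 1/1.99 + 1/27.6 = 1.771 (units of 1/Ω).
Current divider: I(R4) = I_s · G_k/ΣG = 12.2 × (0.5025/1.771) = 12.2 × 0.2838 = 3.462 A.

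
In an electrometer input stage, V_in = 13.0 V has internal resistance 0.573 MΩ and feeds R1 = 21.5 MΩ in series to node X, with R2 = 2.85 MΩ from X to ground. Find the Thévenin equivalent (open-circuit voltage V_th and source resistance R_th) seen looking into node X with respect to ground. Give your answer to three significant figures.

V_th ≈ 1.49 V, R_th ≈ 2.52 MΩ

R1' = 0.573 + 21.5 = 22.07 MΩ (source resistance + R1).
V_th is the unloaded tap voltage: V_in · R2/(R1'+R2) = 13.0 × 0.1144 = 1.487 V.
Looking into X with the source shorted: R_th = R1'·R2/(R1'+R2) = 22.07 × 2.85/24.92 = 2.524 MΩ.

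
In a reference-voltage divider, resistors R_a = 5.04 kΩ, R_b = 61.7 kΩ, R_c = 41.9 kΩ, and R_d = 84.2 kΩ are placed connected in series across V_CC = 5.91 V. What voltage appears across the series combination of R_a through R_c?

ΣR = 5.04 + 61.7 + 41.9 + 84.2 = 192.8 kΩ.
R_{R_a..R_c} = 5.04 + 61.7 + 41.9 = 108.6 kΩ.
By the voltage-divider rule, V = 5.91 × 108.6/192.8 = 3.330 V.

V ≈ 3.33 V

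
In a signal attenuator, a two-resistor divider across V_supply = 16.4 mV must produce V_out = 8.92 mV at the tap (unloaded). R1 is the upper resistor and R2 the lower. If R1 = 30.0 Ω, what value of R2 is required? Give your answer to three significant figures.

The divider ratio is R2/(R1+R2) = 8.92/16.4 = 0.5439.
So R2 = R1 · V_out/(V_supply − V_out) = 30.0 × 8.92/(16.4 − 8.92) = 30.0 × 1.193 = 35.78 Ω.

R2 ≈ 35.8 Ω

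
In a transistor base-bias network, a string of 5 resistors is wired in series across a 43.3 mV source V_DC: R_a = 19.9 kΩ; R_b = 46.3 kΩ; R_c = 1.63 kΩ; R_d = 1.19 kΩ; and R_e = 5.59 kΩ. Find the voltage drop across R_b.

V ≈ 26.9 mV

ΣR = 19.9 + 46.3 + 1.63 + 1.19 + 5.59 = 74.61 kΩ.
Voltage divider: V = V_DC · (46.30 / 74.61) = 43.3 × 0.6206 = 26.87 mV.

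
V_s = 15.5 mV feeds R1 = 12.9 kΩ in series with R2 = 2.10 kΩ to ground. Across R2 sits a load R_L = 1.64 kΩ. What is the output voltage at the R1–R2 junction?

V_out ≈ 1.03 mV

R2 ‖ R_L = (2.10 × 1.64)/(2.10 + 1.64) = 0.9209 kΩ.
Voltage divider with the loaded lower leg: V_out = 15.5 × 0.9209/(12.9 + 0.9209) = 15.5 × 0.06663 = 1.033 mV.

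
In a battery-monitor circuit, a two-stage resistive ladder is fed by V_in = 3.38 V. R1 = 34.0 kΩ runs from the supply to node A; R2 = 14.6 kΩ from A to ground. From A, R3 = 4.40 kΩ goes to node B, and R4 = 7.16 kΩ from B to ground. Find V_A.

V_A ≈ 0.539 V

Looking into the second stage from A: R3 + R4 = 11.56 kΩ appears in parallel with R2.
R2 ‖ (R3+R4) = 6.452 kΩ.
So V_A = 3.38 × 0.1595 = 0.5391 V.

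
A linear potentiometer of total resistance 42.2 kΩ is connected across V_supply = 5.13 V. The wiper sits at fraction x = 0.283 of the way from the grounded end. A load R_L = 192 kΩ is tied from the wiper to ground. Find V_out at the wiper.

Lower segment x·R_p = 11.94 kΩ; upper segment (1−x)·R_p = 30.26 kΩ.
R_L loads the lower segment: effective lower R = 11.24 kΩ.
Loaded-divider output: V_out = 5.13 × 0.2709 = 1.390 V.

V_out ≈ 1.39 V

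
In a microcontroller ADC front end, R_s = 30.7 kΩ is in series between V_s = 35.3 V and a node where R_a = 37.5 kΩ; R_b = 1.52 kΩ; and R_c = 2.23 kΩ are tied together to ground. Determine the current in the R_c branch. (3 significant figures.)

I ≈ 0.442 mA

Combine the parallel branches: R_p = (1/37.5 + 1/1.52 + 1/2.23)⁻¹ = 0.8826 kΩ.
V_A by voltage divider: V_A = 35.3 × 0.8826/(30.7 + 0.8826) = 0.9865 V.
Branch current I = V_A/R_c = 0.9865/2.23 = 0.4424 mA.
(Check via current divider: I_total = 1.118 mA; share G_k/ΣG = 0.3958 → same result.)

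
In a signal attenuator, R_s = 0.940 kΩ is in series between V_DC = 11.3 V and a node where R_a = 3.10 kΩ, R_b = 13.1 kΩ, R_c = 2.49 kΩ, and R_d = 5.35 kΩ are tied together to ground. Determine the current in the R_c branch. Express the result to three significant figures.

Combine the parallel branches: R_p = (1/3.10 + 1/13.1 + 1/2.49 + 1/5.35)⁻¹ = 1.013 kΩ.
V_A by voltage divider: V_A = 11.3 × 1.013/(0.940 + 1.013) = 5.860 V.
Branch current I = V_A/R_c = 5.860/2.49 = 2.354 mA.
(Equivalently: I_total = 5.787 mA, then current-divider fraction G_k/ΣG = 0.4067.)

I ≈ 2.35 mA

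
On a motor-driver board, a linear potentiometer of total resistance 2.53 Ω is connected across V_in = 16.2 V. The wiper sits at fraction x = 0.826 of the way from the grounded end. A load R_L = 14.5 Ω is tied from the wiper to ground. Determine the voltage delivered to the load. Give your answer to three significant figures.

Split the track: R_lower = x·R_p = 2.090 Ω, R_upper = (1−x)·R_p = 0.4402 Ω.
R_L loads the lower segment: effective lower R = 1.827 Ω.
Loaded-divider output: V_out = 16.2 × 0.8058 = 13.05 V.

V_out ≈ 13.1 V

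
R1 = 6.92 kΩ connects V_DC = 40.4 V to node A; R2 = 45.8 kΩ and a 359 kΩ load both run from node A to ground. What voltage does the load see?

V_out ≈ 34.5 V

First combine the lower leg with the load: R2 ‖ R_L = 40.62 kΩ.
Then V_out = V_DC · R2'/(R1 + R2') = 40.4 × 40.62/47.54 = 34.52 V.
(Unloaded it would be 35.1 V; the load pulls it down.)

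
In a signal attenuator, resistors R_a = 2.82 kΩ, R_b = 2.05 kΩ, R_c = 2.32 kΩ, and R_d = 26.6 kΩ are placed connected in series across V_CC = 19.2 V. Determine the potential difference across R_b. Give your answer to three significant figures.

V ≈ 1.16 V

Series total: ΣR = 2.82 + 2.05 + 2.32 + 26.6 = 33.79 kΩ.
V = V_CC · R/ΣR = 19.2 × 0.06067 = 1.165 V.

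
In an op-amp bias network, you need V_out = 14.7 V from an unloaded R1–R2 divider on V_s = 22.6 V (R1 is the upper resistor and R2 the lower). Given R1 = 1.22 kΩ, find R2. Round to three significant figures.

R2 ≈ 2.27 kΩ

The divider ratio is R2/(R1+R2) = 14.7/22.6 = 0.6504.
So R2 = R1 · V_out/(V_s − V_out) = 1.22 × 14.7/(22.6 − 14.7) = 1.22 × 1.861 = 2.270 kΩ.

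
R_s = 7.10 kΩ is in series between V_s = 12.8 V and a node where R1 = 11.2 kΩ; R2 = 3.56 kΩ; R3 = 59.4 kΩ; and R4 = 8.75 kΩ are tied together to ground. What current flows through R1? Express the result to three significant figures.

I ≈ 0.251 mA

Equivalent of the parallel group: R_p = 1.995 kΩ.
V_A by voltage divider: V_A = 12.8 × 1.995/(7.10 + 1.995) = 2.807 V.
I(R1) = V_A / R1 = 2.807/11.2 = 0.2507 mA.
(Check via current divider: I_total = 1.407 mA; share G_k/ΣG = 0.1781 → same result.)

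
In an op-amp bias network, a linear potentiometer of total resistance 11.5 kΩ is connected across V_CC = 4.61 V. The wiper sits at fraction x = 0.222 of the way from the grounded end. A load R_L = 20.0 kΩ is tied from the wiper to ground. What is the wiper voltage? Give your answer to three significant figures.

V_out ≈ 0.931 V

Lower segment x·R_p = 2.553 kΩ; upper segment (1−x)·R_p = 8.947 kΩ.
Lower segment in parallel with the load: 2.553 ‖ 20.0 = 2.264 kΩ.
V_out = 4.61 × 2.264/(8.947 + 2.264) = 0.9310 V.
(Unloaded: V_out = x·V_CC = 1.02 V.)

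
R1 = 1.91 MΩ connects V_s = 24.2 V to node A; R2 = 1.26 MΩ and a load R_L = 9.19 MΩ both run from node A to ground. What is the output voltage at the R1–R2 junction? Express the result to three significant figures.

V_out ≈ 8.88 V

The load sits in parallel with R2, giving an effective lower resistance R2' = R2·R_L/(R2+R_L) = 1.108 MΩ.
Voltage divider with the loaded lower leg: V_out = 24.2 × 1.108/(1.91 + 1.108) = 24.2 × 0.3671 = 8.885 V.
(Unloaded it would be 9.62 V; the load pulls it down.)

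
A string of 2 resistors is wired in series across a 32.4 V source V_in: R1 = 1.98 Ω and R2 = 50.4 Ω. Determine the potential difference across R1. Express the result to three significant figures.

Series total: ΣR = 1.98 + 50.4 = 52.38 Ω.
By the voltage-divider rule, V = 32.4 × 1.980/52.38 = 1.225 V.

V ≈ 1.22 V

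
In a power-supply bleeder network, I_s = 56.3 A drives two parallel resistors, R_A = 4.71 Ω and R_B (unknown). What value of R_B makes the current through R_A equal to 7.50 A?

The fraction through R_A equals R_B/(R_A+R_B).
With f = 0.1332, R_B = R_A · f/(1−f) = 4.71 × 0.1537 = 0.7239 Ω.

R_B ≈ 0.724 Ω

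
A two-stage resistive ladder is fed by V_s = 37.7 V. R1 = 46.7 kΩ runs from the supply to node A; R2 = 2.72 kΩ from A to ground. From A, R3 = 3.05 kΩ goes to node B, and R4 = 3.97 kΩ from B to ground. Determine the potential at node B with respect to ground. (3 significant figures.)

Looking into the second stage from A: R3 + R4 = 7.020 kΩ appears in parallel with R2.
Effective lower resistance at A: R2 ‖ 7.020 = 1.960 kΩ.
V_A = 37.7 × 1.960/(46.7 + 1.960) = 1.519 V.
V_B = V_A × 0.5655 = 0.8589 V.

V_B ≈ 0.859 V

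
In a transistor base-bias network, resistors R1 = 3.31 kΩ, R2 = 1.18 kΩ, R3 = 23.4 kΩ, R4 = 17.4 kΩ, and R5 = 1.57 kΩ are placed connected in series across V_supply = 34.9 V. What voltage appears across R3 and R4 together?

V ≈ 30.4 V

Total series resistance ΣR = 3.31 + 1.18 + 23.4 + 17.4 + 1.57 = 46.86 kΩ.
R_{R3..R4} = 23.4 + 17.4 = 40.80 kΩ.
By the voltage-divider rule, V = 34.9 × 40.80/46.86 = 30.39 V.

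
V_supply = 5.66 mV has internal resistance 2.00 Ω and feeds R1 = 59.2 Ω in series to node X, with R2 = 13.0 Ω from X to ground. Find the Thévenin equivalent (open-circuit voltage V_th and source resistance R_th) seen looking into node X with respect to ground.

R1' = 2.00 + 59.2 = 61.20 Ω (source resistance + R1).
V_th is the unloaded tap voltage: V_supply · R2/(R1'+R2) = 5.66 × 0.1752 = 0.9916 mV.
Zeroing V_supply shorts the top of R1' to ground, so R_th = R1' ‖ R2 = 10.72 Ω.

V_th ≈ 0.992 mV, R_th ≈ 10.7 Ω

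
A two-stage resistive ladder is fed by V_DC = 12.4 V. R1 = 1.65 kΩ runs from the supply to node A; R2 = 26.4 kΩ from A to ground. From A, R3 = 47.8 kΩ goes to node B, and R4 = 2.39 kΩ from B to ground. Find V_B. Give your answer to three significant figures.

V_B ≈ 0.539 V

The second stage (R3 + R4 = 50.19 kΩ) loads node A in parallel with R2.
R2 ‖ (R3+R4) = 17.30 kΩ.
So V_A = 12.4 × 0.9129 = 11.32 V.
Then the unloaded second divider: V_B = V_A × R4/(R3+R4) = 11.32 × 0.04762 = 0.5391 V.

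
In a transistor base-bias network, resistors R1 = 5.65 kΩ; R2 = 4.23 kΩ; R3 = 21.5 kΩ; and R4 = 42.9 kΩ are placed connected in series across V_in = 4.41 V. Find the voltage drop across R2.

V ≈ 0.251 V

ΣR = 5.65 + 4.23 + 21.5 + 42.9 = 74.28 kΩ.
Voltage divider: V = V_in · (4.230 / 74.28) = 4.41 × 0.05695 = 0.2511 V.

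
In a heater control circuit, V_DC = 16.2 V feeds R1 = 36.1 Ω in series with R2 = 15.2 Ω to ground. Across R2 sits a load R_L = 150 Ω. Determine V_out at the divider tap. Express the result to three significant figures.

V_out ≈ 4.48 V

First combine the lower leg with the load: R2 ‖ R_L = 13.80 Ω.
Then V_out = V_DC · R2'/(R1 + R2') = 16.2 × 13.80/49.90 = 4.481 V.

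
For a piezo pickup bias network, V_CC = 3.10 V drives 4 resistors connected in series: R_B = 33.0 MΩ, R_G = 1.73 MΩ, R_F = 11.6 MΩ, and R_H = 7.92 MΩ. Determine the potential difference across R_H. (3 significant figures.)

Total series resistance ΣR = 33.0 + 1.73 + 11.6 + 7.92 = 54.25 MΩ.
V = V_CC · R/ΣR = 3.10 × 0.1460 = 0.4526 V.

V ≈ 0.453 V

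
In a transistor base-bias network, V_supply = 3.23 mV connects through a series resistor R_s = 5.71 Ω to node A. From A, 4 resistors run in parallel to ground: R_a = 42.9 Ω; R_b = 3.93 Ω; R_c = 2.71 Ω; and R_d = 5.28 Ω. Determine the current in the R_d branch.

Combine the parallel branches: R_p = (1/42.9 + 1/3.93 + 1/2.71 + 1/5.28)⁻¹ = 1.196 Ω.
Node voltage V_A = V_supply · R_p/(R_s + R_p) = 3.23 × 0.1732 = 0.5594 mV.
Branch current I = V_A/R_d = 0.5594/5.28 = 0.1059 mA.
(Check via current divider: I_total = 0.4677 mA; share G_k/ΣG = 0.2265 → same result.)

I ≈ 0.106 mA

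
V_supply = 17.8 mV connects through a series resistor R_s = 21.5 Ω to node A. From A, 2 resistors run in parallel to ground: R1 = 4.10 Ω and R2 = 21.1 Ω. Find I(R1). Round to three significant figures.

Parallel bank: R_p = 1/(1/4.10 + 1/21.1) = 3.433 Ω.
V_A = 17.8 × 3.433/24.93 = 2.451 mV.
I(R1) = V_A / R1 = 2.451/4.10 = 0.5978 mA.

I ≈ 0.598 mA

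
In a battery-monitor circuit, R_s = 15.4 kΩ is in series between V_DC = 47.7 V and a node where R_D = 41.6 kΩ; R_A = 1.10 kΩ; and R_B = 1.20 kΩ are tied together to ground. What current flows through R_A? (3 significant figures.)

Parallel bank: R_p = 1/(1/41.6 + 1/1.10 + 1/1.20) = 0.5661 kΩ.
V_A = 47.7 × 0.5661/15.97 = 1.691 V.
I(R_A) = V_A / R_A = 1.691/1.10 = 1.538 mA.

I ≈ 1.54 mA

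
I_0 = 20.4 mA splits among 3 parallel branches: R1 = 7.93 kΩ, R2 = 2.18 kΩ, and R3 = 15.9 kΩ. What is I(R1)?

I ≈ 3.97 mA

Conductances: ΣG = 1/7.93 + 1/2.18 + 1/15.9 = 0.6477 (1/kΩ).
By the current-divider rule, I = I_0 · G_k/ΣG = 20.4 × 0.1947 = 3.972 mA.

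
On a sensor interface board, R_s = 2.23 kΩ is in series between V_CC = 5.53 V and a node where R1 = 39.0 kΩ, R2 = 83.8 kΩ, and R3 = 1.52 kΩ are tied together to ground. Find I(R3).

I ≈ 1.43 mA

Parallel bank: R_p = 1/(1/39.0 + 1/83.8 + 1/1.52) = 1.438 kΩ.
V_A = 5.53 × 1.438/3.668 = 2.168 V.
I(R3) = V_A / R3 = 2.168/1.52 = 1.426 mA.
(Equivalently: I_total = 1.508 mA, then current-divider fraction G_k/ΣG = 0.9460.)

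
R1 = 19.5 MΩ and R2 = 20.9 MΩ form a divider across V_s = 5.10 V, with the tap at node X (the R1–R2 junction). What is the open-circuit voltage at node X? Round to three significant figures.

Open-circuit (no load on X): V_th = V_s · R2/(R1 + R2) = 5.10 × 20.9/(19.50 + 20.9) = 2.638 V.

V_th ≈ 2.64 V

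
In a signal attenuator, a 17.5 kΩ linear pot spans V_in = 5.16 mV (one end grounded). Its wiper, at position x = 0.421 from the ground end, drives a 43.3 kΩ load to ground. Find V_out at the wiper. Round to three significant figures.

Lower segment x·R_p = 7.367 kΩ; upper segment (1−x)·R_p = 10.13 kΩ.
Lower segment in parallel with the load: 7.367 ‖ 43.3 = 6.296 kΩ.
V_out = 5.16 × 6.296/(10.13 + 6.296) = 1.978 mV.

V_out ≈ 1.98 mV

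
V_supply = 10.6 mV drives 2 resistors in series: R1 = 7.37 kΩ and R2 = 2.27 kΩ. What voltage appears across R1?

Series total: ΣR = 7.37 + 2.27 = 9.640 kΩ.
Voltage divider: V = V_supply · (7.370 / 9.640) = 10.6 × 0.7645 = 8.104 mV.

V ≈ 8.10 mV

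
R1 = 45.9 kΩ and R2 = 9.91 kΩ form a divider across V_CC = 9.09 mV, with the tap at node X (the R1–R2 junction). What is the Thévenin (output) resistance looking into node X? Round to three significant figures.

R_th ≈ 8.15 kΩ

Zeroing V_CC shorts the top of R1 to ground, so R_th = R1 ‖ R2 = 8.150 kΩ.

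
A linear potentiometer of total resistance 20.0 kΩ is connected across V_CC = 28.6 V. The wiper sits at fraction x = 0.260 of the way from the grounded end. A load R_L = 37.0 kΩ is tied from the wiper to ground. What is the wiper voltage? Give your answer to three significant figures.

Lower segment x·R_p = 5.200 kΩ; upper segment (1−x)·R_p = 14.80 kΩ.
R_L loads the lower segment: effective lower R = 4.559 kΩ.
Loaded-divider output: V_out = 28.6 × 0.2355 = 6.736 V.
(Unloaded: V_out = x·V_CC = 7.44 V.)

V_out ≈ 6.74 V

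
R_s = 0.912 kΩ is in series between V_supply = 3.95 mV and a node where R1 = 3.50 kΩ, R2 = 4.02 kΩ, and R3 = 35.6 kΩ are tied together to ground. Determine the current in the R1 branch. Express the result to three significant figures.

I ≈ 0.746 µA

Parallel bank: R_p = 1/(1/3.50 + 1/4.02 + 1/35.6) = 1.778 kΩ.
Node voltage V_A = V_supply · R_p/(R_s + R_p) = 3.95 × 0.6609 = 2.611 mV.
I(R1) = V_A / R1 = 2.611/3.50 = 0.7459 µA.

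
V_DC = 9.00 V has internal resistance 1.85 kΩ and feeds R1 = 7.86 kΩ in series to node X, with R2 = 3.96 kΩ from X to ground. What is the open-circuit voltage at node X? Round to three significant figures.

V_th ≈ 2.61 V

R1' = 1.85 + 7.86 = 9.710 kΩ (source resistance + R1).
V_th is the unloaded tap voltage: V_DC · R2/(R1'+R2) = 9.00 × 0.2897 = 2.607 V.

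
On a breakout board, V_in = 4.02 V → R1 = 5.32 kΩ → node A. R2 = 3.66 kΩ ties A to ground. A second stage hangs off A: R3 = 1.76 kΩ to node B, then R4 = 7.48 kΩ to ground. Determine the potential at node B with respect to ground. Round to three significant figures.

V_B ≈ 1.07 V

Node A sees R2 in parallel with the series input of stage 2, R3 + R4 = 9.240 kΩ.
R2 ‖ (R3+R4) = 2.622 kΩ.
So V_A = 4.02 × 0.3301 = 1.327 V.
V_B = V_A × 0.8095 = 1.074 V.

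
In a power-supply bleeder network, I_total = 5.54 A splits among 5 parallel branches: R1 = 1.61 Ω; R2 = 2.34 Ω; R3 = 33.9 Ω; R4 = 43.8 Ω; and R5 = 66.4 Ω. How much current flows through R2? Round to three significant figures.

Total conductance ΣG = 1/1.61 + 1/2.34 + 1/33.9 + 1/43.8 + 1/66.4 = 1.116 (units of 1/Ω).
By the current-divider rule, I = I_total · G_k/ΣG = 5.54 × 0.3830 = 2.122 A.

I ≈ 2.12 A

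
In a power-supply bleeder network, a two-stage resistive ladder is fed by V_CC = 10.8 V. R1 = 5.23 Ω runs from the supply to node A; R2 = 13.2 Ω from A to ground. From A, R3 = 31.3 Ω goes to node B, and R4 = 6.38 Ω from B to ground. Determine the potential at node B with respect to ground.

The second stage (R3 + R4 = 37.68 Ω) loads node A in parallel with R2.
Effective lower resistance at A: R2 ‖ 37.68 = 9.775 Ω.
V_A = 10.8 × 9.775/(5.23 + 9.775) = 7.036 V.
Then the unloaded second divider: V_B = V_A × R4/(R3+R4) = 7.036 × 0.1693 = 1.191 V.

V_B ≈ 1.19 V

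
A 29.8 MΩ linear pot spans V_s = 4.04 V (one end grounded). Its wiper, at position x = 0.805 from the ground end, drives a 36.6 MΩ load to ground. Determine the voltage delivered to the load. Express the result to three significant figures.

V_out ≈ 2.88 V

Split the track: R_lower = x·R_p = 23.99 MΩ, R_upper = (1−x)·R_p = 5.811 MΩ.
R_L loads the lower segment: effective lower R = 14.49 MΩ.
V_out = 4.04 × 14.49/(5.811 + 14.49) = 2.884 V.
(Unloaded: V_out = x·V_s = 3.25 V.)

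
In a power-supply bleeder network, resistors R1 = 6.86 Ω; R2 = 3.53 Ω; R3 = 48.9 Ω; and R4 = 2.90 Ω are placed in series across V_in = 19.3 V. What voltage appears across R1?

V ≈ 2.13 V

Total series resistance ΣR = 6.86 + 3.53 + 48.9 + 2.90 = 62.19 Ω.
By the voltage-divider rule, V = 19.3 × 6.860/62.19 = 2.129 V.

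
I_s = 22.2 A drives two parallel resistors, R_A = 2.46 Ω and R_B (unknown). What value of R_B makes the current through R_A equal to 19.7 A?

R_B ≈ 19.4 Ω

Two-branch current divider: I_A = I_s · R_B/(R_A + R_B).
19.7/22.2 = R_B/(R_A + R_B) → R_B = R_A · (0.8874)/(1 − 0.8874) = 2.46 × 7.880 = 19.38 Ω.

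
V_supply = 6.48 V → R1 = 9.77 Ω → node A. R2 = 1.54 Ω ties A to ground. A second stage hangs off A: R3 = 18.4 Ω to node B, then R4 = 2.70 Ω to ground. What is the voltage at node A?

V_A ≈ 0.830 V

Looking into the second stage from A: R3 + R4 = 21.10 Ω appears in parallel with R2.
Effective lower resistance at A: R2 ‖ 21.10 = 1.435 Ω.
So V_A = 6.48 × 0.1281 = 0.8300 V.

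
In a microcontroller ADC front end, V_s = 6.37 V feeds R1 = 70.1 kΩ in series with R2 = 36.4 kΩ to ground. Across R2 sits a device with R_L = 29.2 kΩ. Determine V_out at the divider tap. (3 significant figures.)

V_out ≈ 1.20 V

The load sits in parallel with R2, giving an effective lower resistance R2' = R2·R_L/(R2+R_L) = 16.20 kΩ.
Then V_out = V_s · R2'/(R1 + R2') = 6.37 × 16.20/86.30 = 1.196 V.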